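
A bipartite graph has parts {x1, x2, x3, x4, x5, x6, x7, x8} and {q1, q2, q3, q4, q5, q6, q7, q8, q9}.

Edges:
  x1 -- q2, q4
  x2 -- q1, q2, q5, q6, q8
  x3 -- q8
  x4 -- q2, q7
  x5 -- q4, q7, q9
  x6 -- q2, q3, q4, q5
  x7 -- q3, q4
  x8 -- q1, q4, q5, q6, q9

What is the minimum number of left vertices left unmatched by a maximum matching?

For example, pair x1–q4, x2–q6, x3–q8, x4–q2, x5–q7, x6–q5, x7–q3, x8–q9.
All 8 left vertices are matched, so no larger matching exists.
That matches 8 of the 8, leaving 0 unmatched; no matching can do better.

0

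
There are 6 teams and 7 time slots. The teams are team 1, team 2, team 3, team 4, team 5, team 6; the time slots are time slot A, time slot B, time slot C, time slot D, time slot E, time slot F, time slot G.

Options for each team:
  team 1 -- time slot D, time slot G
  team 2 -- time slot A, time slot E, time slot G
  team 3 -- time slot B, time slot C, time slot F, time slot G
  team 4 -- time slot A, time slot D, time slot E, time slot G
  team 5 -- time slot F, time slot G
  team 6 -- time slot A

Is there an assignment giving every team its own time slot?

For example, pair team 1→time slot D, team 2→time slot E, team 3→time slot B, team 4→time slot G, team 5→time slot F, team 6→time slot A.
All 6 teams are covered.

Yes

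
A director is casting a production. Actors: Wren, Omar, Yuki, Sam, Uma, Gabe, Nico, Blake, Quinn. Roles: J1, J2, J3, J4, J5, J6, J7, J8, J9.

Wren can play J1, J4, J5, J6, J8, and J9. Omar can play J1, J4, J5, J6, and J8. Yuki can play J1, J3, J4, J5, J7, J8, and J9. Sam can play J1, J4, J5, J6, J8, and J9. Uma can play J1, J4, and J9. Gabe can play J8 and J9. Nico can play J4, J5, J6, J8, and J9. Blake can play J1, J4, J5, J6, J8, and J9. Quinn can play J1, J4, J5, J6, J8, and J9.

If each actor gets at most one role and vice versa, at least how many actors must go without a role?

For example, pair Wren-J1, Omar-J5, Yuki-J7, Sam-J9, Uma-J4, Gabe-J8, Nico-J6.
The set {Wren, Omar, Sam, Uma, Gabe, Nico, Blake, Quinn} has only 6 neighbours ({J1, J4, J5, J6, J8, J9}), so by Hall's theorem at most 7 of the 9 actors can be matched.
That matches 7 of the 9, leaving 2 unmatched; no matching can do better.

2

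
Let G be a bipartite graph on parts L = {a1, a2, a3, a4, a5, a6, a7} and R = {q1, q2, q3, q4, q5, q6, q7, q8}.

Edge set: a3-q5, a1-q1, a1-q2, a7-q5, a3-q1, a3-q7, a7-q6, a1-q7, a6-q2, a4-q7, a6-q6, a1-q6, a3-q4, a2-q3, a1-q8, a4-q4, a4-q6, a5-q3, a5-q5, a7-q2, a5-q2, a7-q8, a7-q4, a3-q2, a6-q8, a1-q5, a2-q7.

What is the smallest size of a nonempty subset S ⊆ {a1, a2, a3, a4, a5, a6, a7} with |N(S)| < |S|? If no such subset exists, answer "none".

A matching saturating every left vertex exists, for instance a1→q1, a2→q3, a3→q4, a4→q7, a5→q2, a6→q8, a7→q6.
By Hall's marriage theorem, this means |N(S)| ≥ |S| for every subset S, so no violating subset exists.

none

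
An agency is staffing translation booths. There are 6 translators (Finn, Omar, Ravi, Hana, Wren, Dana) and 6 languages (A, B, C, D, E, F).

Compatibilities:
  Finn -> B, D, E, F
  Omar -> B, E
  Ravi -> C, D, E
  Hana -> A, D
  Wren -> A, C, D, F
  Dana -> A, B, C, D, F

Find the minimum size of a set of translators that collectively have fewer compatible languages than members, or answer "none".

none

A matching saturating every translator exists, for instance Finn→B, Omar→E, Ravi→C, Hana→D, Wren→F, Dana→A.
By Hall's marriage theorem, this means |N(S)| ≥ |S| for every subset S, so no violating subset exists.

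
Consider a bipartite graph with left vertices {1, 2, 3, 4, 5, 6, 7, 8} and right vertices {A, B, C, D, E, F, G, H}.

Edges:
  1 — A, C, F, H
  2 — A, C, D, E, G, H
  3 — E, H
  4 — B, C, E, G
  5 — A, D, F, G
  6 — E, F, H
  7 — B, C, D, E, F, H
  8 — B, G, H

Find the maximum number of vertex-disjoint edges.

8

A valid assignment of size 8: 1→C, 2→G, 3→H, 4→E, 5→A, 6→F, 7→D, 8→B.
This saturates every left vertex, so 8 is the maximum.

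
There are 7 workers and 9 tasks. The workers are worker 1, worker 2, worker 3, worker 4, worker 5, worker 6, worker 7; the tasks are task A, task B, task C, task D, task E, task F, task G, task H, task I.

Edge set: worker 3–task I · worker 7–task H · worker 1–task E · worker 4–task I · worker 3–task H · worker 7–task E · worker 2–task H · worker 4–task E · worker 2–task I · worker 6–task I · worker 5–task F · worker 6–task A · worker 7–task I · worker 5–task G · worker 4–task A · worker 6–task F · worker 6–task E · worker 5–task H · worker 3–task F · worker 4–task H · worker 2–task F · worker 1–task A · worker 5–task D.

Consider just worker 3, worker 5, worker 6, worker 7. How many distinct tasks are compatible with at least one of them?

7

The union of neighbours of {worker 3, worker 5, worker 6, worker 7} is {task A, task D, task E, task F, task G, task H, task I}, which has 7 elements.
Since |N(S)| = 7 ≥ |S| = 4, Hall's condition holds for this subset.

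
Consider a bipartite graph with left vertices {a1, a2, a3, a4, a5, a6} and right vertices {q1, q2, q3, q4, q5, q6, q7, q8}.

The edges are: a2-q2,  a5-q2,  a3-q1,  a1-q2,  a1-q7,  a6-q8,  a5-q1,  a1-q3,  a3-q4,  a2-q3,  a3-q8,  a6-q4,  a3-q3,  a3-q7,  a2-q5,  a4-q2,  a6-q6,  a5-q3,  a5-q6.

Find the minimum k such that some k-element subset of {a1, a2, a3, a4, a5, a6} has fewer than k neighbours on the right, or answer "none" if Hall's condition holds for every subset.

none

A matching saturating every left vertex exists, for instance a1→q7, a2→q5, a3→q4, a4→q2, a5→q3, a6→q6.
By Hall's marriage theorem, this means |N(S)| ≥ |S| for every subset S, so no violating subset exists.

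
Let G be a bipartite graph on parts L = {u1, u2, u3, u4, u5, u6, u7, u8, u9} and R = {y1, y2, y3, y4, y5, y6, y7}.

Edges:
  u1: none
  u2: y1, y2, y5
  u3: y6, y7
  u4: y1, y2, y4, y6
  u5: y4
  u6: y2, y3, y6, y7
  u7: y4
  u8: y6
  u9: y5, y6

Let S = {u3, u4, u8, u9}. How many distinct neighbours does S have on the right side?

The union of neighbours of {u3, u4, u8, u9} is {y1, y2, y4, y5, y6, y7}, which has 6 elements.
Since |N(S)| = 6 ≥ |S| = 4, Hall's condition holds for this subset.

6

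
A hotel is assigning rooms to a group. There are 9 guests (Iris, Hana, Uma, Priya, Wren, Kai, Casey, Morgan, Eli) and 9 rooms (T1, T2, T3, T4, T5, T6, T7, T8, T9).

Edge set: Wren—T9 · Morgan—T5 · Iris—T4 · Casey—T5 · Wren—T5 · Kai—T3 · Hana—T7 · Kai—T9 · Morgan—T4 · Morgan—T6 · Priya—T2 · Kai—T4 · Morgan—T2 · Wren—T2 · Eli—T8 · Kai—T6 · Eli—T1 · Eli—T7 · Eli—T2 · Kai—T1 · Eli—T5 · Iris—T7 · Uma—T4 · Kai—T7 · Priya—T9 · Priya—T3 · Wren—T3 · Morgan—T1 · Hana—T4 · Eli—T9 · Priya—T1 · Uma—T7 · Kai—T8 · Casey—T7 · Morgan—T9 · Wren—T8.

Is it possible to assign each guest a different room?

No

The set {Iris, Hana, Uma} has only 2 neighbours ({T4, T7}), so by Hall's theorem at most 8 of the 9 guests can be matched.
Hence no matching covers every guest.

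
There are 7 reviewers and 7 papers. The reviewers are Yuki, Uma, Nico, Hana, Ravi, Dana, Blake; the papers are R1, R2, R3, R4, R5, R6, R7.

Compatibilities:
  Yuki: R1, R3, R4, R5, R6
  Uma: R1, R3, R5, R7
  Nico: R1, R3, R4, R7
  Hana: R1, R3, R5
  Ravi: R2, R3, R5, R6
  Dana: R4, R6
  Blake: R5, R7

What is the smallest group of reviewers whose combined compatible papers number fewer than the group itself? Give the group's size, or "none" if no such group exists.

none

A matching saturating every reviewer exists, for instance Yuki→R3, Uma→R1, Nico→R4, Hana→R5, Ravi→R2, Dana→R6, Blake→R7.
By Hall's marriage theorem, this means |N(S)| ≥ |S| for every subset S, so no violating subset exists.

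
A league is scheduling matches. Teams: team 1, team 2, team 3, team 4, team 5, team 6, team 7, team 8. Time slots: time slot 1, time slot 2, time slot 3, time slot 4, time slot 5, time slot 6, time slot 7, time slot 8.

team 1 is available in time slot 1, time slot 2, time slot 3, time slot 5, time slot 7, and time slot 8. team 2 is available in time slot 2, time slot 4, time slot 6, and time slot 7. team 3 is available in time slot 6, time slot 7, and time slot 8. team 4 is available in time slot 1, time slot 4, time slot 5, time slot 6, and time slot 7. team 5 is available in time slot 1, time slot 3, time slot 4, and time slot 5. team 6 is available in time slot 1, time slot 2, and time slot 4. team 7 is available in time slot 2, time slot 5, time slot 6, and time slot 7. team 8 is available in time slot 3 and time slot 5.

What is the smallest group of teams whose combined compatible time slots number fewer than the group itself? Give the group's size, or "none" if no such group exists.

A matching saturating every team exists, for instance team 1→time slot 8, team 2→time slot 2, team 3→time slot 6, team 4→time slot 7, team 5→time slot 4, team 6→time slot 1, team 7→time slot 5, team 8→time slot 3.
By Hall's marriage theorem, this means |N(S)| ≥ |S| for every subset S, so no violating subset exists.

none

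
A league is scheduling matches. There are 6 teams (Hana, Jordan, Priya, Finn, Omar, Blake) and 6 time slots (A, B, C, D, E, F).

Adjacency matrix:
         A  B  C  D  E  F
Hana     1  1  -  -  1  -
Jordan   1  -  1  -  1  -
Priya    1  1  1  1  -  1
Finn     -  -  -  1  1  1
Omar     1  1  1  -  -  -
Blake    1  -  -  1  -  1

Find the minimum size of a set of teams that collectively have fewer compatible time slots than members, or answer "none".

A matching saturating every team exists, for instance Hana→E, Jordan→C, Priya→A, Finn→D, Omar→B, Blake→F.
By Hall's marriage theorem, this means |N(S)| ≥ |S| for every subset S, so no violating subset exists.

none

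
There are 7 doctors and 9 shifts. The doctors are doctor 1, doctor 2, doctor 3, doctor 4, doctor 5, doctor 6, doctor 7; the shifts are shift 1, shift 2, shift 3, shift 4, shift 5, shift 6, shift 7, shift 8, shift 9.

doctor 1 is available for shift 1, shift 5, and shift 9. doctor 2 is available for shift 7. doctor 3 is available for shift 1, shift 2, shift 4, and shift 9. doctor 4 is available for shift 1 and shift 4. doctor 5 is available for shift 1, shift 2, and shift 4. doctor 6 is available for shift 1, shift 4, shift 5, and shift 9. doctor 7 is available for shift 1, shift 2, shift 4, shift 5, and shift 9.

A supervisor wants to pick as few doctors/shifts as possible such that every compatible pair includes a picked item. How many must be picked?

{doctor 2, shift 1, shift 2, shift 4, shift 5, shift 9} is a vertex cover of size 6: every edge has an endpoint in this set.
No smaller cover exists because doctor 1–shift 1, doctor 2–shift 7, doctor 3–shift 9, doctor 4–shift 4, doctor 5–shift 2, doctor 6–shift 5 is a matching of size 6, and a cover must include an endpoint of each of these disjoint edges (König's theorem).

6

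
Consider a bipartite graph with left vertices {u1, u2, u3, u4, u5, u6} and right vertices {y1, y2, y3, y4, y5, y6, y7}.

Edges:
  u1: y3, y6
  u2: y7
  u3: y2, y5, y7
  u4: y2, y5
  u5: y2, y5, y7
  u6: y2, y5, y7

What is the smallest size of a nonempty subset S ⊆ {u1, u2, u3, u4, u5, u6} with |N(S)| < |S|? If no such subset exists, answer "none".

Take S = {u2, u3, u4, u5}. Its neighbourhood is {y2, y5, y7}, so |N(S)| = 3 < |S| = 4.
Every subset of size less than 4 has at least as many neighbours as members, so 4 is the minimum.

4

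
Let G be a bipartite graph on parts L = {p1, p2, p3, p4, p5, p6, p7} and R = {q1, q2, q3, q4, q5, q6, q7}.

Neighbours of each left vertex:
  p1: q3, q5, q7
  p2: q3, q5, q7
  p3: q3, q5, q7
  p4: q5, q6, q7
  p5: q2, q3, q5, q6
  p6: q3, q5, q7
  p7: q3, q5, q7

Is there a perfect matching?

No

The set {p1, p2, p3, p6, p7} has only 3 neighbours ({q3, q5, q7}), so by Hall's theorem at most 5 of the 7 left vertices can be matched.
Hence no matching covers every left vertex.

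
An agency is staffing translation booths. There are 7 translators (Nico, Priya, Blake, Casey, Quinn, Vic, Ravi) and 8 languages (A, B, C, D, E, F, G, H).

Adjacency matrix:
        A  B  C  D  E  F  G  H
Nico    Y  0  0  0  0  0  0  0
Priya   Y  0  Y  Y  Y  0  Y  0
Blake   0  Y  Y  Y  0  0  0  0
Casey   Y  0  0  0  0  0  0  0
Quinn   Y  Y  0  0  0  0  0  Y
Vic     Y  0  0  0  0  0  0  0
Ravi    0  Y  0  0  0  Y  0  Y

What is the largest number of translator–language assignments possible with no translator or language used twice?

A valid assignment of size 5: Nico–A, Priya–G, Blake–C, Quinn–H, Ravi–B.
The set {Nico, Casey, Vic} has only 1 neighbour ({A}), so by Hall's theorem at most 5 of the 7 translators can be matched.

5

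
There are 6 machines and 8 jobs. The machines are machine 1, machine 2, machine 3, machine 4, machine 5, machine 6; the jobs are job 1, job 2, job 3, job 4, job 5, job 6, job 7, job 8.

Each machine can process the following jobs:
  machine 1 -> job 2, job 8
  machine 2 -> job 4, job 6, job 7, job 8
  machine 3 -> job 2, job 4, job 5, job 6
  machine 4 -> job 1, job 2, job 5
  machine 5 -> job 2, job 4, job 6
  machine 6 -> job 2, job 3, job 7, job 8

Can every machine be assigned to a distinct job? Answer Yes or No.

Yes

A valid assignment of size 6: machine 1-job 8, machine 2-job 7, machine 3-job 4, machine 4-job 1, machine 5-job 6, machine 6-job 2.
All 6 machines are covered.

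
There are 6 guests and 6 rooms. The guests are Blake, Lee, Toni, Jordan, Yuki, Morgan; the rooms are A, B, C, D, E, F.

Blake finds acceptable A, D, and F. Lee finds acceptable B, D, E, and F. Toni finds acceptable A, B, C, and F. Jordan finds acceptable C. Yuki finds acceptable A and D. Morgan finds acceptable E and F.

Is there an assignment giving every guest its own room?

For example, pair Blake–D, Lee–B, Toni–F, Jordan–C, Yuki–A, Morgan–E.
Every guest is matched, so this is a perfect matching.

Yes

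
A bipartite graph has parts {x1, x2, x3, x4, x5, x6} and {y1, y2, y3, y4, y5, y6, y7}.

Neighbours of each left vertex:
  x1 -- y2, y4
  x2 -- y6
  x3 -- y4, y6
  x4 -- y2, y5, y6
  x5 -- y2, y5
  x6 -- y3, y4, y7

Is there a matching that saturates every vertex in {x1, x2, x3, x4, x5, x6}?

The set {x1, x2, x3, x4, x5} has only 4 neighbours ({y2, y4, y5, y6}), so by Hall's theorem at most 5 of the 6 left vertices can be matched.
Hence no matching covers every left vertex.

No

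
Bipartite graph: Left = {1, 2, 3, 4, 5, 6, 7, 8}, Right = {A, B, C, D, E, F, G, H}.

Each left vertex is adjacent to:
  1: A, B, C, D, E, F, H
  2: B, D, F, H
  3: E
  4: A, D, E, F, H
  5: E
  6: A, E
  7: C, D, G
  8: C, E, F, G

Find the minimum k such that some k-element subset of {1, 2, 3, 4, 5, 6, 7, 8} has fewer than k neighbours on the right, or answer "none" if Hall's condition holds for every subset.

Take S = {3, 5}. Its neighbourhood is {E}, so |N(S)| = 1 < |S| = 2.
No single vertex violates Hall's condition since each has at least one neighbour, so 2 is the minimum.

2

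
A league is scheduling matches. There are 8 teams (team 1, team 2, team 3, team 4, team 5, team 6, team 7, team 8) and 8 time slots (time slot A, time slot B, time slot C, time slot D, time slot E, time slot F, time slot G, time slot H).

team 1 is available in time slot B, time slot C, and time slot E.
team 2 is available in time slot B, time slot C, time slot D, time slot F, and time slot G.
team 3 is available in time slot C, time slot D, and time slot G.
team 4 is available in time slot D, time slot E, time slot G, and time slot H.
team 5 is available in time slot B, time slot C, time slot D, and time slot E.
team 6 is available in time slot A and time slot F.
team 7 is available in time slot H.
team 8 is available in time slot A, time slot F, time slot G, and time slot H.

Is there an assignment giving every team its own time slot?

A valid assignment of size 8: team 1–time slot E, team 2–time slot C, team 3–time slot D, team 4–time slot G, team 5–time slot B, team 6–time slot A, team 7–time slot H, team 8–time slot F.
Every team is matched, so this is a perfect matching.

Yes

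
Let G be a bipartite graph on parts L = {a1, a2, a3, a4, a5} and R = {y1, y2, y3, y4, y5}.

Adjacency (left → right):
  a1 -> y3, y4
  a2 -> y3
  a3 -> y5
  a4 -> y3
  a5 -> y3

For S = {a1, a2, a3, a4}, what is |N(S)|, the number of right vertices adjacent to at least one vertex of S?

The union of neighbours of {a1, a2, a3, a4} is {y3, y4, y5}, which has 3 elements.
Since |N(S)| = 3 < |S| = 4, Hall's condition fails for this subset.

3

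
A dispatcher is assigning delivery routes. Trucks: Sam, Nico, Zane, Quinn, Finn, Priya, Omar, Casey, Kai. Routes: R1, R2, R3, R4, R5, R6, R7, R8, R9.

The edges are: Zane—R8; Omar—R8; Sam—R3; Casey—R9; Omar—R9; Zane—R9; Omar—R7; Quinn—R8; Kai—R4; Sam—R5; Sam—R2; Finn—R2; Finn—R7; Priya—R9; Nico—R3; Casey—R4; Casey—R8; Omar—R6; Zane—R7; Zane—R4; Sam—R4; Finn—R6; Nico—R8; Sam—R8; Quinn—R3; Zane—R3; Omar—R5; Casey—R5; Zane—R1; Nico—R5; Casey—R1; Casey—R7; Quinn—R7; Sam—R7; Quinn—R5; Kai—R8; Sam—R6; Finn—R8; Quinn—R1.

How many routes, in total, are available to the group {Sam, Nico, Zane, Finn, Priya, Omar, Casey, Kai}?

The union of neighbours of {Sam, Nico, Zane, Finn, Priya, Omar, Casey, Kai} is {R1, R2, R3, R4, R5, R6, R7, R8, R9}, which has 9 elements.
Since |N(S)| = 9 ≥ |S| = 8, Hall's condition holds for this subset.

9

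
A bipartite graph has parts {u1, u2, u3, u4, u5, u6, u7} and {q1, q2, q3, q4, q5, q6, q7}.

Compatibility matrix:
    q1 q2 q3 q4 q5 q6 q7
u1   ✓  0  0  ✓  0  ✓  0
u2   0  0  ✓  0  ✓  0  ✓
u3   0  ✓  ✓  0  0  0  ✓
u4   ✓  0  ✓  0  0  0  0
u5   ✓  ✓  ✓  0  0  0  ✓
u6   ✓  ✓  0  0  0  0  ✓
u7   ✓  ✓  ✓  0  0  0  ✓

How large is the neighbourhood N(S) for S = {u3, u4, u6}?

4

The union of neighbours of {u3, u4, u6} is {q1, q2, q3, q7}, which has 4 elements.
Since |N(S)| = 4 ≥ |S| = 3, Hall's condition holds for this subset.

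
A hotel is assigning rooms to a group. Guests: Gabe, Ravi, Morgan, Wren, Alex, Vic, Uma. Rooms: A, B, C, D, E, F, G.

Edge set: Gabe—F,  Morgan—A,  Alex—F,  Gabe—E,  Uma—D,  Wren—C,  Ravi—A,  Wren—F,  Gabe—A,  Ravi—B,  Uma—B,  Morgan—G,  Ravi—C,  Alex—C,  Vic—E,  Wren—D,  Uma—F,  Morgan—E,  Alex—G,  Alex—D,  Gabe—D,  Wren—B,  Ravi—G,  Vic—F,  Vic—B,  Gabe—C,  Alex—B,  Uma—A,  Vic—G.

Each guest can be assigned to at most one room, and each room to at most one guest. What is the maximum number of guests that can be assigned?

7

For example, pair Gabe–D, Ravi–A, Morgan–G, Wren–C, Alex–F, Vic–E, Uma–B.
All 7 guests are matched, so no larger matching exists.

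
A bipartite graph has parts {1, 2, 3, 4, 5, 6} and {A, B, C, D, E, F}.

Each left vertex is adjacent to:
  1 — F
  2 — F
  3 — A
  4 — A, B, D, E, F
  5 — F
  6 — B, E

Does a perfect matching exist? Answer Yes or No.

The set {1, 2, 5} has only 1 neighbour ({F}), so by Hall's theorem at most 4 of the 6 left vertices can be matched.
Hence no matching covers every left vertex.

No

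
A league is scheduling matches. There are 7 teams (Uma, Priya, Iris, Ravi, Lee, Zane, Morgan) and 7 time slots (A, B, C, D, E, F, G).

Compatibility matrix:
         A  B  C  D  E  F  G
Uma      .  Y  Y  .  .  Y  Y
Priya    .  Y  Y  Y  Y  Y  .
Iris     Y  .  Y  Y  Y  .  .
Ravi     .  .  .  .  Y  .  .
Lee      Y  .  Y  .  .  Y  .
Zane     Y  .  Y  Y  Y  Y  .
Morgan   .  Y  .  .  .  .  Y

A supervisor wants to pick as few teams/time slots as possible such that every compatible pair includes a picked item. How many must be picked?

7

A maximum matching has 7 edges (e.g. Uma–G, Priya–D, Iris–C, Ravi–E, Lee–F, Zane–A, Morgan–B).
By König's theorem the minimum vertex cover has the same size. One such cover is {Uma, Priya, Iris, Ravi, Lee, Zane, Morgan}.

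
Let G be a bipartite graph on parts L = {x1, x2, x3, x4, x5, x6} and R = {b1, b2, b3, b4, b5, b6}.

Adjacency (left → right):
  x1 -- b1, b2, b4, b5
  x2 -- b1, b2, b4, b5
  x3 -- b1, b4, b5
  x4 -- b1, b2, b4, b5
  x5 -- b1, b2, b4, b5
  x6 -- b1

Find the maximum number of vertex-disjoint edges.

4

For example, pair x1-b1, x2-b2, x3-b4, x4-b5.
The set {x1, x2, x3, x4, x5, x6} has only 4 neighbours ({b1, b2, b4, b5}), so by Hall's theorem at most 4 of the 6 left vertices can be matched.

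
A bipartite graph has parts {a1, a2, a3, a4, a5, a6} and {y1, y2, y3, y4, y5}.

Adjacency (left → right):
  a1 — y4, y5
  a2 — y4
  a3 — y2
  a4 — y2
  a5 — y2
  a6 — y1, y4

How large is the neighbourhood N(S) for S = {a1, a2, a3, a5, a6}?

4

The union of neighbours of {a1, a2, a3, a5, a6} is {y1, y2, y4, y5}, which has 4 elements.
Since |N(S)| = 4 < |S| = 5, Hall's condition fails for this subset.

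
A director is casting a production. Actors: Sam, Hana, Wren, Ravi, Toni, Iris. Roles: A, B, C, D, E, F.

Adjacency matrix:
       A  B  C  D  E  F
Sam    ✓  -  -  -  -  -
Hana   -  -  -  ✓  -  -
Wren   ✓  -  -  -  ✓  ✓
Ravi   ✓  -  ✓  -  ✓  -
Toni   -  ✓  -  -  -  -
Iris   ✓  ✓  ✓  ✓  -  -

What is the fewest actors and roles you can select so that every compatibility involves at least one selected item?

6

A maximum matching has 6 edges (e.g. Sam–A, Hana–D, Wren–F, Ravi–E, Toni–B, Iris–C).
By König's theorem the minimum vertex cover has the same size. One such cover is {Sam, Hana, Wren, Ravi, Toni, Iris}.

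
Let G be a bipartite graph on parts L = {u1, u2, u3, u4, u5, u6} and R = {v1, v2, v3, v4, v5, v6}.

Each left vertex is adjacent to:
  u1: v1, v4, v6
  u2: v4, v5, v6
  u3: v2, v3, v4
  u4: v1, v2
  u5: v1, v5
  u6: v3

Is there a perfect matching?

A valid assignment of size 6: u1-v6, u2-v4, u3-v2, u4-v1, u5-v5, u6-v3.
Every left vertex is matched, so this is a perfect matching.

Yes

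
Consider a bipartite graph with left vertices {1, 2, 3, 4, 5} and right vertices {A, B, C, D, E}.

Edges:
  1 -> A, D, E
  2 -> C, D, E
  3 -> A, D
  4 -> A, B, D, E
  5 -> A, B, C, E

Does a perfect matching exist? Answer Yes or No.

Yes

A valid assignment of size 5: 1–D, 2–C, 3–A, 4–E, 5–B.
All 5 left vertices are covered.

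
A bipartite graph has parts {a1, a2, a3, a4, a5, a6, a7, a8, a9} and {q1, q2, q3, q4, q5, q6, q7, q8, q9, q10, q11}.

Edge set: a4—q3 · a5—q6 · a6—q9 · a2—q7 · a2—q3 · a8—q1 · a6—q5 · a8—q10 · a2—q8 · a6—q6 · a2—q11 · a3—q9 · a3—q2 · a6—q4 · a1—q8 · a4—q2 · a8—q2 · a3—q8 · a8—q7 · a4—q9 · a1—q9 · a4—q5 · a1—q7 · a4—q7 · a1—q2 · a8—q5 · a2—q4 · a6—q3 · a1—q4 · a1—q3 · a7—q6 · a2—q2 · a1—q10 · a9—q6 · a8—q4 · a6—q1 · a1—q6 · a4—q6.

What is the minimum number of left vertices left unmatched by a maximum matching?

For example, pair a1–q9, a2–q7, a3–q8, a4–q3, a5–q6, a6–q1, a8–q4.
The set {a5, a7, a9} has only 1 neighbour ({q6}), so by Hall's theorem at most 7 of the 9 left vertices can be matched.
That matches 7 of the 9, leaving 2 unmatched; no matching can do better.

2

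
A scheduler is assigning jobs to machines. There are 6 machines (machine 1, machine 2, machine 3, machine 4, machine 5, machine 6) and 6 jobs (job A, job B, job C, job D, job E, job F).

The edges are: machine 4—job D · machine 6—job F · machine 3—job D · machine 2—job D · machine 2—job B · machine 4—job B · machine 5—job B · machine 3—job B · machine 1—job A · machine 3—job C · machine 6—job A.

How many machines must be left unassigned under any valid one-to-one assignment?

For example, pair machine 1–job A, machine 2–job B, machine 3–job C, machine 4–job D, machine 6–job F.
The set {machine 2, machine 4, machine 5} has only 2 neighbours ({job B, job D}), so by Hall's theorem at most 5 of the 6 machines can be matched.
That matches 5 of the 6, leaving 1 unmatched; no matching can do better.

1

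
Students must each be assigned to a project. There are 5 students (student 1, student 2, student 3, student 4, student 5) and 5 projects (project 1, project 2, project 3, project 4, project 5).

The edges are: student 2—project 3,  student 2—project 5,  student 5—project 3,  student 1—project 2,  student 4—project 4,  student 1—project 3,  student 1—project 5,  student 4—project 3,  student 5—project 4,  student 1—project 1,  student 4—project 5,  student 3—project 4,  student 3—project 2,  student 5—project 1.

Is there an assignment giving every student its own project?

One maximum matching: student 1–project 1, student 2–project 5, student 3–project 2, student 4–project 3, student 5–project 4.
Every student is matched, so this is a perfect matching.

Yes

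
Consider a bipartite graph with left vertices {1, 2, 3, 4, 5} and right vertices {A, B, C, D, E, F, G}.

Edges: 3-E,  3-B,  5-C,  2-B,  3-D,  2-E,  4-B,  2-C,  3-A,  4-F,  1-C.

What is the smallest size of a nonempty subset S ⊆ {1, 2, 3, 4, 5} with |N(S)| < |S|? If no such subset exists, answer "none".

2

Take S = {1, 5}. Its neighbourhood is {C}, so |N(S)| = 1 < |S| = 2.
No single vertex violates Hall's condition since each has at least one neighbour, so 2 is the minimum.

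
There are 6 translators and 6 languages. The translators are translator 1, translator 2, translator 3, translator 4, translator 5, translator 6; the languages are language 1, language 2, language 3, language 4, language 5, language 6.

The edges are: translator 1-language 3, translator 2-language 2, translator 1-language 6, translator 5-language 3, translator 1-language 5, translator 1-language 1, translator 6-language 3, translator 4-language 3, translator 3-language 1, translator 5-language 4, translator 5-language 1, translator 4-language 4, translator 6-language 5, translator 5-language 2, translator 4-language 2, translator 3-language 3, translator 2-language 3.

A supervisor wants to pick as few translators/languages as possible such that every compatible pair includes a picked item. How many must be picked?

6

A maximum matching has 6 edges (e.g. translator 1–language 6, translator 2–language 3, translator 3–language 1, translator 4–language 4, translator 5–language 2, translator 6–language 5).
By König's theorem the minimum vertex cover has the same size. One such cover is {translator 1, translator 2, translator 3, translator 4, translator 5, translator 6}.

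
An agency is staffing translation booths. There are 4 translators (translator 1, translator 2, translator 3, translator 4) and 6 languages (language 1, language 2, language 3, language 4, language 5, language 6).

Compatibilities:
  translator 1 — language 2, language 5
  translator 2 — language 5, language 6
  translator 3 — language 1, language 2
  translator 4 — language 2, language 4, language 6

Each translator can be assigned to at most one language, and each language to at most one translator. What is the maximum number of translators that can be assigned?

One maximum matching: translator 1-language 2, translator 2-language 5, translator 3-language 1, translator 4-language 6.
This saturates every translator, so 4 is the maximum.

4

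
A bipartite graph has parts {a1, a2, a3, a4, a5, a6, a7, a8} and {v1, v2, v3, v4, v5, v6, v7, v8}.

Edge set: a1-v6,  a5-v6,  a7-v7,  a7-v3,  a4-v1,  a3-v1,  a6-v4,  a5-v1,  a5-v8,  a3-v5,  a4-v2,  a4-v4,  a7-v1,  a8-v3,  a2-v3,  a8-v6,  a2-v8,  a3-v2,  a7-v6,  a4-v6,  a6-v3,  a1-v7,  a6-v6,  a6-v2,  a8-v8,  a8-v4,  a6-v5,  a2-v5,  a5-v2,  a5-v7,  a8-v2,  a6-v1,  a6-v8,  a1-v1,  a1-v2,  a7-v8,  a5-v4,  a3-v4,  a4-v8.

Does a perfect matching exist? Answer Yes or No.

One maximum matching: a1–v7, a2–v5, a3–v4, a4–v1, a5–v2, a6–v8, a7–v6, a8–v3.
All 8 left vertices are covered.

Yes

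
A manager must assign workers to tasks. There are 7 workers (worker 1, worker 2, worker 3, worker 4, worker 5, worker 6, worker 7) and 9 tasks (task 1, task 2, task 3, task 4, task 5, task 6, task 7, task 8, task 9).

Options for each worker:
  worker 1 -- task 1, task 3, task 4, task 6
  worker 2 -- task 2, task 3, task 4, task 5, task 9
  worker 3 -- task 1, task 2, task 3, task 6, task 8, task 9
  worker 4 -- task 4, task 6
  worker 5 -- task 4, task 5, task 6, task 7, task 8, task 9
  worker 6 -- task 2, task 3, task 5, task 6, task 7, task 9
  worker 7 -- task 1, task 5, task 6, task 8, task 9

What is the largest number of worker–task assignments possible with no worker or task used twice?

One maximum matching: worker 1–task 1, worker 2–task 5, worker 3–task 2, worker 4–task 6, worker 5–task 4, worker 6–task 7, worker 7–task 8.
This saturates every worker, so 7 is the maximum.

7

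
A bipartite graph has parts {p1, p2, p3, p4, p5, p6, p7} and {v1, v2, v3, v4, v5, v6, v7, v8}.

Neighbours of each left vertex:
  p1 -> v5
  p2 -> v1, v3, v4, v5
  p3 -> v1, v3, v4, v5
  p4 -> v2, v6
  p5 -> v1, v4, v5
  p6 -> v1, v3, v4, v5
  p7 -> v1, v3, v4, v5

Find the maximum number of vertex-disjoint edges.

5

For example, pair p1–v5, p2–v3, p3–v4, p4–v2, p5–v1.
The set {p1, p2, p3, p5, p6, p7} has only 4 neighbours ({v1, v3, v4, v5}), so by Hall's theorem at most 5 of the 7 left vertices can be matched.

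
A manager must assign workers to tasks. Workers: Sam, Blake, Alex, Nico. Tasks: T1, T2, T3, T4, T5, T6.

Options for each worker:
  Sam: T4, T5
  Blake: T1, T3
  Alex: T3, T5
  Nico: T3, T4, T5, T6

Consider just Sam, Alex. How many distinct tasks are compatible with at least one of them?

The union of neighbours of {Sam, Alex} is {T3, T4, T5}, which has 3 elements.
Since |N(S)| = 3 ≥ |S| = 2, Hall's condition holds for this subset.

3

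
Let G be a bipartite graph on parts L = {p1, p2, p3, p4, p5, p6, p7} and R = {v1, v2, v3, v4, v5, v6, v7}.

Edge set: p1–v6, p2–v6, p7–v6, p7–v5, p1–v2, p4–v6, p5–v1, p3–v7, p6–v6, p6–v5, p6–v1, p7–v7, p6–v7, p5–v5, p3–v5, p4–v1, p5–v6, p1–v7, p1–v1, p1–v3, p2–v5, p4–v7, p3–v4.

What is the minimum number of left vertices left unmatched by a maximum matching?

1

For example, pair p1–v3, p2–v5, p3–v4, p4–v7, p5–v1, p6–v6.
The set {p2, p4, p5, p6, p7} has only 4 neighbours ({v1, v5, v6, v7}), so by Hall's theorem at most 6 of the 7 left vertices can be matched.
That matches 6 of the 7, leaving 1 unmatched; no matching can do better.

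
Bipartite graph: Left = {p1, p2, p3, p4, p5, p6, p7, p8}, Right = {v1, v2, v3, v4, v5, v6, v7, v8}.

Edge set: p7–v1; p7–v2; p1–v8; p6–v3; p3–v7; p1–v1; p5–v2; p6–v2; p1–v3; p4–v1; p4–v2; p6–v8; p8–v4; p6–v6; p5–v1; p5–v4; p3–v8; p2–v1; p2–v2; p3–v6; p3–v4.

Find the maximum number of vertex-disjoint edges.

6

One maximum matching: p1–v3, p2–v1, p3–v7, p4–v2, p5–v4, p6–v6.
The set {p2, p4, p5, p7, p8} has only 3 neighbours ({v1, v2, v4}), so by Hall's theorem at most 6 of the 8 left vertices can be matched.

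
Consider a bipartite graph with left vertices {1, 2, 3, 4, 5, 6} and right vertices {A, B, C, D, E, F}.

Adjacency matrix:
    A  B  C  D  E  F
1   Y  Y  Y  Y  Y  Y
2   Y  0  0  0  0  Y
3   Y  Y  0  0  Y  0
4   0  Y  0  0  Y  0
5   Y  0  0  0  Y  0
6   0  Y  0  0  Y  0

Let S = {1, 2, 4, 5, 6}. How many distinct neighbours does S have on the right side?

The union of neighbours of {1, 2, 4, 5, 6} is {A, B, C, D, E, F}, which has 6 elements.
Since |N(S)| = 6 ≥ |S| = 5, Hall's condition holds for this subset.

6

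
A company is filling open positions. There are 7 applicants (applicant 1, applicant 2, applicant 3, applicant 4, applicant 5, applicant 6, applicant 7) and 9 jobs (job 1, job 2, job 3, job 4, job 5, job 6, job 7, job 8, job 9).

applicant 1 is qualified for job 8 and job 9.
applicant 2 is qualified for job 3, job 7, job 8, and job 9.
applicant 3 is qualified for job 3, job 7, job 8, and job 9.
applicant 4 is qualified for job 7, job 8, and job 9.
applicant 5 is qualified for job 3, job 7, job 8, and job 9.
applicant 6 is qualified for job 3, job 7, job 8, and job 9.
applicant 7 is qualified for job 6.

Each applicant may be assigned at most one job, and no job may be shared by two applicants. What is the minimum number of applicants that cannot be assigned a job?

For example, pair applicant 1→job 8, applicant 2→job 7, applicant 3→job 3, applicant 4→job 9, applicant 7→job 6.
The set {applicant 1, applicant 2, applicant 3, applicant 4, applicant 5, applicant 6} has only 4 neighbours ({job 3, job 7, job 8, job 9}), so by Hall's theorem at most 5 of the 7 applicants can be matched.
That matches 5 of the 7, leaving 2 unmatched; no matching can do better.

2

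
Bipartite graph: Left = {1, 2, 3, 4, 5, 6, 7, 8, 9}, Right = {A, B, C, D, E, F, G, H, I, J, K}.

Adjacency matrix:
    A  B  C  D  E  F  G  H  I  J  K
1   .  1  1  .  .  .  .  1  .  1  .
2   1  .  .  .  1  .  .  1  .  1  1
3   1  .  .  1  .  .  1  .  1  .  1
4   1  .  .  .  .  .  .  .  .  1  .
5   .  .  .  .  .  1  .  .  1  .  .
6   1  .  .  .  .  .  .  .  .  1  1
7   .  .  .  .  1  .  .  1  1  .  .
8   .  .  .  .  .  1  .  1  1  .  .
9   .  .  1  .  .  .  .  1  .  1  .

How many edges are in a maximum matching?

For example, pair 1–B, 2–E, 3–G, 4–A, 5–I, 6–K, 7–H, 8–F, 9–J.
This saturates every left vertex, so 9 is the maximum.

9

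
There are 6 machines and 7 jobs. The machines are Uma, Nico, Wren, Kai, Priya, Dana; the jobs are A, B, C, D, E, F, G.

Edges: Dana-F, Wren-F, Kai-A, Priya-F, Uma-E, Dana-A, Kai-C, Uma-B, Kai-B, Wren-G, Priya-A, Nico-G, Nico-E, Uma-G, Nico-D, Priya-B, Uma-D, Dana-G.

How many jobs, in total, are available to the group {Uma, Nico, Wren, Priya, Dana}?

The union of neighbours of {Uma, Nico, Wren, Priya, Dana} is {A, B, D, E, F, G}, which has 6 elements.
Since |N(S)| = 6 ≥ |S| = 5, Hall's condition holds for this subset.

6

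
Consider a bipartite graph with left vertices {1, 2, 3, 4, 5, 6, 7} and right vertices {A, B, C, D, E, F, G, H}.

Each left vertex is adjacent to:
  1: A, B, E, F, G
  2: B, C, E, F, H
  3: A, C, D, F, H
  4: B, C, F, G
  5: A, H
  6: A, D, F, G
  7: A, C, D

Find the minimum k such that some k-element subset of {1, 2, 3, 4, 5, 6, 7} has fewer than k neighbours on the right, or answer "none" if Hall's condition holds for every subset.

A matching saturating every left vertex exists, for instance 1→G, 2→E, 3→A, 4→B, 5→H, 6→F, 7→C.
By Hall's marriage theorem, this means |N(S)| ≥ |S| for every subset S, so no violating subset exists.

none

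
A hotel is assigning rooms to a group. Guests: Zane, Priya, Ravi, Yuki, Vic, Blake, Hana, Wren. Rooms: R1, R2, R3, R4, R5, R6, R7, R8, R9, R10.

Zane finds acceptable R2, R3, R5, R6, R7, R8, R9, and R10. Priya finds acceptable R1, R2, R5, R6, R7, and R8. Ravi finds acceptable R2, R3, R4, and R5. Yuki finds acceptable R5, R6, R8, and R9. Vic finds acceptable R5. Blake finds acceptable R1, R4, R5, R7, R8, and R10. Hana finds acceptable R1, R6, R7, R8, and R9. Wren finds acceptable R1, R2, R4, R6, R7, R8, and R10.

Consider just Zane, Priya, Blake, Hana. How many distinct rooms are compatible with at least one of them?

10

The union of neighbours of {Zane, Priya, Blake, Hana} is {R1, R2, R3, R4, R5, R6, R7, R8, R9, R10}, which has 10 elements.
Since |N(S)| = 10 ≥ |S| = 4, Hall's condition holds for this subset.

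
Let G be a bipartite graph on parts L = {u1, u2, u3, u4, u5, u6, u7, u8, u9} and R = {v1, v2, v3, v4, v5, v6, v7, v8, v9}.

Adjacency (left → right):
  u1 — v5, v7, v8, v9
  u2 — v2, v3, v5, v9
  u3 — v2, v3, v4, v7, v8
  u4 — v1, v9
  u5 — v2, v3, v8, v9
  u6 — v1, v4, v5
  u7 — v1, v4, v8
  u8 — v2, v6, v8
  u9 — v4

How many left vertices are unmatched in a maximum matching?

0

One maximum matching: u1-v7, u2-v2, u3-v3, u4-v9, u5-v8, u6-v5, u7-v1, u8-v6, u9-v4.
This saturates every left vertex, so 9 is the maximum.
That matches 9 of the 9, leaving 0 unmatched; no matching can do better.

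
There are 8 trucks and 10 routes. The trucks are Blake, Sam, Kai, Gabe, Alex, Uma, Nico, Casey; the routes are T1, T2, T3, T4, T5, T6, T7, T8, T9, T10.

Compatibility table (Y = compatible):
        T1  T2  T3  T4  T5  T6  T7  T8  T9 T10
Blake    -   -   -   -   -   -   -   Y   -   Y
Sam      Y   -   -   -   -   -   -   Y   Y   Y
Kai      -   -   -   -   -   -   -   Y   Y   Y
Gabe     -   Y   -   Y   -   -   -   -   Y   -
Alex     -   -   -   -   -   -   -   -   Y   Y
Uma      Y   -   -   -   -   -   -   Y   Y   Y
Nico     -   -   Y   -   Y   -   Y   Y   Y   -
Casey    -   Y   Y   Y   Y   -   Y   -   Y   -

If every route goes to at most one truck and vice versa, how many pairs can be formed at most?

A valid assignment of size 7: Blake→T8, Sam→T1, Kai→T10, Gabe→T2, Alex→T9, Nico→T5, Casey→T7.
The set {Blake, Sam, Kai, Alex, Uma} has only 4 neighbours ({T1, T10, T8, T9}), so by Hall's theorem at most 7 of the 8 trucks can be matched.

7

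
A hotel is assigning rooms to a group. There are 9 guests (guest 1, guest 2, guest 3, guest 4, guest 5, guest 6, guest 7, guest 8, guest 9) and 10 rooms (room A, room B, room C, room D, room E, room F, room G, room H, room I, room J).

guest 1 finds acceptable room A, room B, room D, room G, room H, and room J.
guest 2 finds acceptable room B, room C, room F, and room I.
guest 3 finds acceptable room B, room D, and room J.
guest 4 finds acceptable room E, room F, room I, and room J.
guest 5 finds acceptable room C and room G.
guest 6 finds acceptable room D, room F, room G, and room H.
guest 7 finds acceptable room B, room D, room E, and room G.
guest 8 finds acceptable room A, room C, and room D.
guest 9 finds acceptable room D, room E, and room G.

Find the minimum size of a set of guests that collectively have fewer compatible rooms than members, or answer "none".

none

A matching saturating every guest exists, for instance guest 1→room D, guest 2→room B, guest 3→room J, guest 4→room I, guest 5→room C, guest 6→room F, guest 7→room E, guest 8→room A, guest 9→room G.
By Hall's marriage theorem, this means |N(S)| ≥ |S| for every subset S, so no violating subset exists.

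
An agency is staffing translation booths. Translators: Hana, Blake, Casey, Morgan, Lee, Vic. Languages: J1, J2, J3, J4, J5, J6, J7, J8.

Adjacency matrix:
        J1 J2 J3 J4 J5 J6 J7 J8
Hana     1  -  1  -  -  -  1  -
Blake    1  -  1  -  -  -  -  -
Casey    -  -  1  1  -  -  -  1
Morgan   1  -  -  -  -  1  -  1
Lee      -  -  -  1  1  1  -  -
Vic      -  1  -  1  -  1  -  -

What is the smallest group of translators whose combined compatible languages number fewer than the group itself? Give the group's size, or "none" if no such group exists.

none

A matching saturating every translator exists, for instance Hana→J7, Blake→J1, Casey→J3, Morgan→J8, Lee→J5, Vic→J6.
By Hall's marriage theorem, this means |N(S)| ≥ |S| for every subset S, so no violating subset exists.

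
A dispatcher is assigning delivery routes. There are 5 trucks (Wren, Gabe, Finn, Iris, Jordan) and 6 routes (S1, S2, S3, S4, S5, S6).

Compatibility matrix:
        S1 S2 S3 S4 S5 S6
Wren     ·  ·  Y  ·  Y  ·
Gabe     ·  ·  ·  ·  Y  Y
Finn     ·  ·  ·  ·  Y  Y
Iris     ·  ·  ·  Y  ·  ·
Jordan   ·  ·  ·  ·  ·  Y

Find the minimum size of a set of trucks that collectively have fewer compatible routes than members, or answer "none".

3

Take S = {Gabe, Finn, Jordan}. Its neighbourhood is {S5, S6}, so |N(S)| = 2 < |S| = 3.
Every subset of size less than 3 has at least as many neighbours as members, so 3 is the minimum.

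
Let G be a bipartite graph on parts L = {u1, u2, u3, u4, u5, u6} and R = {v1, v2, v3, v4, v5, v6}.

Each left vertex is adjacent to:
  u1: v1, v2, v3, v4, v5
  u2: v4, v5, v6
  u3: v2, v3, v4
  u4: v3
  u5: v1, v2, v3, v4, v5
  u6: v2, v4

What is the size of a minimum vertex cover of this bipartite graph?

6

The 6 edges u1–v5, u2–v6, u3–v4, u4–v3, u5–v1, u6–v2 form a matching, so any vertex cover needs at least 6 vertices (one per matched edge).
Conversely {u1, u2, u3, u4, u5, u6} meets every edge and has exactly 6 vertices, so 6 is optimal.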